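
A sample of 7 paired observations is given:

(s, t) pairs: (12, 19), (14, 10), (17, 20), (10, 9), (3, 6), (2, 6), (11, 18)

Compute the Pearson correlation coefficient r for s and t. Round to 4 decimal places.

n = 7, Σx = 69, Σy = 88, Σxy = 1026, Σx² = 863, Σy² = 1338
Sxx = Σx² − (Σx)²/n = 863 − 680.142857 = 182.857143
Sxy = Σxy − (Σx)(Σy)/n = 1026 − 867.428571 = 158.571429
Syy = Σy² − (Σy)²/n = 1338 − 1106.285714 = 231.714286
r = Sxy/√(Sxx·Syy) = 158.571429/√(42370.612245) = 158.571429/205.841231 = 0.770358

0.7704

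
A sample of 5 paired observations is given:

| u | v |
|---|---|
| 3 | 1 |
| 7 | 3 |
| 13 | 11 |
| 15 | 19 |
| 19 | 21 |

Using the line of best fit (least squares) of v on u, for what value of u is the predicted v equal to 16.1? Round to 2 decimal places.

15.12

n = 5, Σx = 57, Σy = 55, Σxy = 851, Σx² = 813
Sxx = Σx² − (Σx)²/n = 813 − 649.8 = 163.2
Sxy = Σxy − (Σx)(Σy)/n = 851 − 627 = 224
b = Sxy/Sxx = 224/163.2 = 1.372549
a = ȳ − b·x̄ = 11 − 1.372549·11.4 = -4.647059
Set a + b·x = 16.1: x = (16.1 − (-4.647059)) / 1.372549 = 15.115714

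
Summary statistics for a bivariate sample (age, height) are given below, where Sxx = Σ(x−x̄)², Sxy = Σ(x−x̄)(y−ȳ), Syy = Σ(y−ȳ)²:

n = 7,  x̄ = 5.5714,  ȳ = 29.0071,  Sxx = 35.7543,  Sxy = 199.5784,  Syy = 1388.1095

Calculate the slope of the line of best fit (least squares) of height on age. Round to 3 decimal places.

5.582

b = Sxy/Sxx = 199.5784/35.7543 = 5.581941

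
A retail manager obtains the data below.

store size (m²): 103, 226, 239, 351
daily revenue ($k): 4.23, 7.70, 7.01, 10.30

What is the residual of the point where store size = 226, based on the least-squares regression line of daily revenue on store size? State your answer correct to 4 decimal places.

n = 4, Σx = 919, Σy = 29.24, Σxy = 7466.58, Σx² = 242007
Sxx = Σx² − (Σx)²/n = 242007 − 211140.25 = 30866.75
Sxy = Σxy − (Σx)(Σy)/n = 7466.58 − 6717.89 = 748.69
b = Sxy/Sxx = 748.69/30866.75 = 0.024256
a = ȳ − b·x̄ = 7.31 − 0.024256·229.75 = 1.737287
ŷ(226) = 1.737287 + 0.024256·226 = 7.219042
residual = y − ŷ = 7.70 − 7.219042 = 0.480958

0.4810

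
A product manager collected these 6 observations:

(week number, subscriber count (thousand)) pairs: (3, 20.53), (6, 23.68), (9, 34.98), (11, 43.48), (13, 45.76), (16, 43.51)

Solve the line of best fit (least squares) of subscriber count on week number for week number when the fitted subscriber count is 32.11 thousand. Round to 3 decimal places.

n = 6, Σx = 58, Σy = 211.94, Σxy = 2287.81, Σx² = 672
Sxx = Σx² − (Σx)²/n = 672 − 560.666667 = 111.333333
Sxy = Σxy − (Σx)(Σy)/n = 2287.81 − 2048.753333 = 239.056667
b = Sxy/Sxx = 239.056667/111.333333 = 2.147216
a = ȳ − b·x̄ = 35.323333 − 2.147216·9.666667 = 14.566916
Set a + b·x = 32.11: x = (32.11 − 14.566916) / 2.147216 = 8.170155

8.170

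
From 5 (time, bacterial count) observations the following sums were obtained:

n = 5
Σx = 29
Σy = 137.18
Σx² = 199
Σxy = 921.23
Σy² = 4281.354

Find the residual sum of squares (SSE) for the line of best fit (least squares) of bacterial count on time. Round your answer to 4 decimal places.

5.6107

Sxx = Σx² − (Σx)²/n = 199 − 168.2 = 30.8
Sxy = Σxy − (Σx)(Σy)/n = 921.23 − 795.644 = 125.586
Syy = Σy² − (Σy)²/n = 4281.354 − 3763.67048 = 517.68352
b = Sxy/Sxx = 125.586/30.8 = 4.077468
SSE = Syy − b·Sxy = 517.68352 − 4.077468·125.586 = 5.610682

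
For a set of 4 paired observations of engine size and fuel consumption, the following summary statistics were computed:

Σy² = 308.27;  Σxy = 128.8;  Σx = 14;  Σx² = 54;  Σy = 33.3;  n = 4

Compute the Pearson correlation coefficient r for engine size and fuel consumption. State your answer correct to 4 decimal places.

Sxx = Σx² − (Σx)²/n = 54 − 49 = 5
Sxy = Σxy − (Σx)(Σy)/n = 128.8 − 116.55 = 12.25
Syy = Σy² − (Σy)²/n = 308.27 − 277.2225 = 31.0475
r = Sxy/√(Sxx·Syy) = 12.25/√(155.2375) = 12.25/12.459434 = 0.983191

0.9832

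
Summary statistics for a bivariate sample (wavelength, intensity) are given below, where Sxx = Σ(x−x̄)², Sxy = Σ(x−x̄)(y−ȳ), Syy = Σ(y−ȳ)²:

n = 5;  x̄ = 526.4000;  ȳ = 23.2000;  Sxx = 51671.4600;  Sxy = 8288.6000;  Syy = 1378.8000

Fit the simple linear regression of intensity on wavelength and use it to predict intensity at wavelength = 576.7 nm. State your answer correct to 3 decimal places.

b = Sxy/Sxx = 8288.6/51671.46 = 0.160410
a = ȳ − b·x̄ = 23.2 − 0.160410·526.4 = -61.239631
ŷ(576.7) = a + b·576.7 = -61.239631 + 0.160410·576.7 = 31.268605

31.269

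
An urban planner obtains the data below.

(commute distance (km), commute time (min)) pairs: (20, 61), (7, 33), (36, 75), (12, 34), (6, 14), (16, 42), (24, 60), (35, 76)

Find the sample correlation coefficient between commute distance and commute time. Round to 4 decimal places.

0.9546

n = 8, Σx = 156, Σy = 395, Σxy = 9415, Σx² = 3982, Σy² = 22927
Sxx = Σx² − (Σx)²/n = 3982 − 3042 = 940
Sxy = Σxy − (Σx)(Σy)/n = 9415 − 7702.5 = 1712.5
Syy = Σy² − (Σy)²/n = 22927 − 19503.125 = 3423.875
r = Sxy/√(Sxx·Syy) = 1712.5/√(3218442.5) = 1712.5/1794.001812 = 0.954570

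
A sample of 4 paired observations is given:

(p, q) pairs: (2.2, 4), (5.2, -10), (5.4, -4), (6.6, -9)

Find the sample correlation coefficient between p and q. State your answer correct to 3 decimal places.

n = 4, Σx = 19.4, Σy = -19, Σxy = -124.2, Σx² = 104.6, Σy² = 213
Sxx = Σx² − (Σx)²/n = 104.6 − 94.09 = 10.51
Sxy = Σxy − (Σx)(Σy)/n = -124.2 − (-92.15) = -32.05
Syy = Σy² − (Σy)²/n = 213 − 90.25 = 122.75
r = Sxy/√(Sxx·Syy) = -32.05/√(1290.1025) = -32.05/35.917997 = -0.892310

-0.892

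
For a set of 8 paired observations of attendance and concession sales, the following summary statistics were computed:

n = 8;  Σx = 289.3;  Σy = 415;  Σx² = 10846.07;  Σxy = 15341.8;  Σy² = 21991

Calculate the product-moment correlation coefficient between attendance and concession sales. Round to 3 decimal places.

Sxx = Σx² − (Σx)²/n = 10846.07 − 10461.81125 = 384.25875
Sxy = Σxy − (Σx)(Σy)/n = 15341.8 − 15007.4375 = 334.3625
Syy = Σy² − (Σy)²/n = 21991 − 21528.125 = 462.875
r = Sxy/√(Sxx·Syy) = 334.3625/√(177863.768906) = 334.3625/421.738982 = 0.792819

0.793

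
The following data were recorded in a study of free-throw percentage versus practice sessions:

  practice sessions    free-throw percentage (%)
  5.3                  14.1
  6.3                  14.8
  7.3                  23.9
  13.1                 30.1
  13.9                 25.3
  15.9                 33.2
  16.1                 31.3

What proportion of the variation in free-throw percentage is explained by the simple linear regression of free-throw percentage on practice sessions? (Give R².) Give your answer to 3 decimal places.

0.843

n = 7, Σx = 77.9, Σy = 172.7, Σxy = 2120.23, Σx² = 997.91, Σy² = 4617.09
Sxx = Σx² − (Σx)²/n = 997.91 − 866.915714 = 130.994286
Sxy = Σxy − (Σx)(Σy)/n = 2120.23 − 1921.904286 = 198.325714
Syy = Σy² − (Σy)²/n = 4617.09 − 4260.755714 = 356.334286
R² = Sxy²/(Sxx·Syy) = (198.325714)²/(130.994286·356.334286) = 0.842652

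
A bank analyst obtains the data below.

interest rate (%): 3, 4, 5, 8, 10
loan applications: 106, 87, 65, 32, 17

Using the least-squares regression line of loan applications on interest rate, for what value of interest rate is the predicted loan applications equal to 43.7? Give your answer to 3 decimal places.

7.416

n = 5, Σx = 30, Σy = 307, Σxy = 1417, Σx² = 214
Sxx = Σx² − (Σx)²/n = 214 − 180 = 34
Sxy = Σxy − (Σx)(Σy)/n = 1417 − 1842 = -425
b = Sxy/Sxx = -425/34 = -12.5
a = ȳ − b·x̄ = 61.4 − (-12.5)·6 = 136.4
Set a + b·x = 43.7: x = (43.7 − 136.4) / (-12.5) = 7.416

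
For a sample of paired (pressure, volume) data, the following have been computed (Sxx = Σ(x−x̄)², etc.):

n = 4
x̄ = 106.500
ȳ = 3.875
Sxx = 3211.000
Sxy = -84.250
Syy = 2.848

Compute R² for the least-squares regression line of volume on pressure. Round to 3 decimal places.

0.776

R² = Sxy²/(Sxx·Syy) = (-84.25)²/(3211·2.848) = 0.776175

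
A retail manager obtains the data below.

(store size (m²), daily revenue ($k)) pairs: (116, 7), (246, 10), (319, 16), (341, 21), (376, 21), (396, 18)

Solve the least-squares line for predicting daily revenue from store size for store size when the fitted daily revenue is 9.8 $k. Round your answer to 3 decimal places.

n = 6, Σx = 1794, Σy = 93, Σxy = 30561, Σx² = 590206
Sxx = Σx² − (Σx)²/n = 590206 − 536406 = 53800
Sxy = Σxy − (Σx)(Σy)/n = 30561 − 27807 = 2754
b = Sxy/Sxx = 2754/53800 = 0.051190
a = ȳ − b·x̄ = 15.5 − 0.051190·299 = 0.194312
Set a + b·x = 9.8: x = (9.8 − 0.194312) / 0.051190 = 187.649237

187.649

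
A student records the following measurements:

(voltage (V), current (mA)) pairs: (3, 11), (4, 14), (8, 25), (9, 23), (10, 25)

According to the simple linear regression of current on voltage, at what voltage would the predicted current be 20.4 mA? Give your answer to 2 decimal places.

n = 5, Σx = 34, Σy = 98, Σxy = 746, Σx² = 270
Sxx = Σx² − (Σx)²/n = 270 − 231.2 = 38.8
Sxy = Σxy − (Σx)(Σy)/n = 746 − 666.4 = 79.6
b = Sxy/Sxx = 79.6/38.8 = 2.051546
a = ȳ − b·x̄ = 19.6 − 2.051546·6.8 = 5.649485
Set a + b·x = 20.4: x = (20.4 − 5.649485) / 2.051546 = 7.189950

7.19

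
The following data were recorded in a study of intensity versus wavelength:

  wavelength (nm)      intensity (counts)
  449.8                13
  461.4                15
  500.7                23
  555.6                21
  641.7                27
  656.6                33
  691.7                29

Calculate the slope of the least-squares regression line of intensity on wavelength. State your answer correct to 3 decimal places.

0.068

n = 7, Σx = 3957.5, Σy = 161, Σxy = 95005.1, Σx² = 2295953.19
Sxx = Σx² − (Σx)²/n = 2295953.19 − 2237400.892857 = 58552.297143
Sxy = Σxy − (Σx)(Σy)/n = 95005.1 − 91022.5 = 3982.6
b = Sxy/Sxx = 3982.6/58552.297143 = 0.068018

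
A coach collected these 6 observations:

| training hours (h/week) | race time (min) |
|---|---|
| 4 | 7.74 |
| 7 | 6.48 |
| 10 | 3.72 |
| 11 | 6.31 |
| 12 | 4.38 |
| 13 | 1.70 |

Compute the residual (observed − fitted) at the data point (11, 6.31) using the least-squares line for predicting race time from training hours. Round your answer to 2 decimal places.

n = 6, Σx = 57, Σy = 30.33, Σxy = 257.59, Σx² = 599
Sxx = Σx² − (Σx)²/n = 599 − 541.5 = 57.5
Sxy = Σxy − (Σx)(Σy)/n = 257.59 − 288.135 = -30.545
b = Sxy/Sxx = -30.545/57.5 = -0.531217
a = ȳ − b·x̄ = 5.055 − (-0.531217)·9.5 = 10.101565
ŷ(11) = 10.101565 + (-0.531217)·11 = 4.258174
residual = y − ŷ = 6.31 − 4.258174 = 2.051826

2.05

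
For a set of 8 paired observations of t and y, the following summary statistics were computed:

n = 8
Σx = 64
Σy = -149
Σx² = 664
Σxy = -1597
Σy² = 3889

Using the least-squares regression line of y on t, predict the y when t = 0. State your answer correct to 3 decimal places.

2.691

Sxx = Σx² − (Σx)²/n = 664 − 512 = 152
Sxy = Σxy − (Σx)(Σy)/n = -1597 − (-1192) = -405
b = Sxy/Sxx = -405/152 = -2.664474
a = ȳ − b·x̄ = -18.625 − (-2.664474)·8 = 2.690789
ŷ(0) = a + b·0 = 2.690789 + (-2.664474)·0 = 2.690789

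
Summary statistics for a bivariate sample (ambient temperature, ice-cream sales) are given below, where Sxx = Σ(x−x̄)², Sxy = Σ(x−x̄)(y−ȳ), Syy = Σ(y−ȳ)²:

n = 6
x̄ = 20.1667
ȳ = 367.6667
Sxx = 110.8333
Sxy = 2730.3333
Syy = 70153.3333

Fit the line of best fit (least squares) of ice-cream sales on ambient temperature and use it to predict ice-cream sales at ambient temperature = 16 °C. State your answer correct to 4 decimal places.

265.0217

b = Sxy/Sxx = 2730.3333/110.8333 = 24.634594
a = ȳ − b·x̄ = 367.6667 − 24.634594·20.1667 = -129.131758
ŷ(16) = a + b·16 = -129.131758 + 24.634594·16 = 265.021739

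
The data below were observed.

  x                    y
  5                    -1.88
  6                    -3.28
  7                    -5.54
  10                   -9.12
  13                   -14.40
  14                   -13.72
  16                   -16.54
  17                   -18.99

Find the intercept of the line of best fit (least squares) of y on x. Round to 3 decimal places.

n = 8, Σx = 88, Σy = -83.47, Σxy = -1125.81, Σx² = 1120
Sxx = Σx² − (Σx)²/n = 1120 − 968 = 152
Sxy = Σxy − (Σx)(Σy)/n = -1125.81 − (-918.17) = -207.64
b = Sxy/Sxx = -207.64/152 = -1.366053
a = ȳ − b·x̄ = -10.43375 − (-1.366053)·11 = 4.592829

4.593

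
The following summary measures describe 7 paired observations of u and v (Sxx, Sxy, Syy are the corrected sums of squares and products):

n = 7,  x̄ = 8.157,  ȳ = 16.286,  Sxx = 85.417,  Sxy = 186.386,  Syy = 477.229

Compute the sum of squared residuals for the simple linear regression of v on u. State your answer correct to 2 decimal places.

70.52

b = Sxy/Sxx = 186.386/85.417 = 2.182071
SSE = Syy − b·Sxy = 477.229 − 2.182071·186.386 = 70.521424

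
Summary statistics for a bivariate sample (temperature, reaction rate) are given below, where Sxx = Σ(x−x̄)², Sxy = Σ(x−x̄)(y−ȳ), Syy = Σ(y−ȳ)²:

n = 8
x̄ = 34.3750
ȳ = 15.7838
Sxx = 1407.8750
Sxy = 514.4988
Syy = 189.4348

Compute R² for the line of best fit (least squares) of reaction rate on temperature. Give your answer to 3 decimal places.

R² = Sxy²/(Sxx·Syy) = (514.4988)²/(1407.875·189.4348) = 0.992533

0.993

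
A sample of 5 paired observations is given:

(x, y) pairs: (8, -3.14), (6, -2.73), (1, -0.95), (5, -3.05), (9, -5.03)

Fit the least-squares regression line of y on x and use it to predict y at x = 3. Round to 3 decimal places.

n = 5, Σx = 29, Σy = -14.9, Σxy = -102.97, Σx² = 207
Sxx = Σx² − (Σx)²/n = 207 − 168.2 = 38.8
Sxy = Σxy − (Σx)(Σy)/n = -102.97 − (-86.42) = -16.55
b = Sxy/Sxx = -16.55/38.8 = -0.426546
a = ȳ − b·x̄ = -2.98 − (-0.426546)·5.8 = -0.506031
ŷ(3) = a + b·3 = -0.506031 + (-0.426546)·3 = -1.785670

-1.786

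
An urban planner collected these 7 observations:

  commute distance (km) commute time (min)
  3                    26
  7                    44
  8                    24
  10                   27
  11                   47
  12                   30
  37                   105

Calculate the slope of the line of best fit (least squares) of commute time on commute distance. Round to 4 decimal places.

2.4021

n = 7, Σx = 88, Σy = 303, Σxy = 5610, Σx² = 1856
Sxx = Σx² − (Σx)²/n = 1856 − 1106.285714 = 749.714286
Sxy = Σxy − (Σx)(Σy)/n = 5610 − 3809.142857 = 1800.857143
b = Sxy/Sxx = 1800.857143/749.714286 = 2.402058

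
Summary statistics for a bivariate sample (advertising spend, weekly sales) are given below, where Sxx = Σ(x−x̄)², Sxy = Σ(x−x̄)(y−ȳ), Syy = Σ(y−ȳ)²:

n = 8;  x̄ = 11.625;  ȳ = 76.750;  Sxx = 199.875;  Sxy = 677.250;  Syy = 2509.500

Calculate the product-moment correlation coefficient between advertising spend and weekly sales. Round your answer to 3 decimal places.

r = Sxy/√(Sxx·Syy) = 677.25/√(501586.3125) = 677.25/708.227585 = 0.956260

0.956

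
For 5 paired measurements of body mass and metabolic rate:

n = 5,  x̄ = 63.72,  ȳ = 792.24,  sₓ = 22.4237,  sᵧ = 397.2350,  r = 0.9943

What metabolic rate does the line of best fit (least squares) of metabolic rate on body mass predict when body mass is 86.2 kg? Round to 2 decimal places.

b = r · sᵧ/sₓ = 0.9943 · 397.235/22.4237 = 17.613987
a = ȳ − b·x̄ = 792.24 − 17.613987·63.72 = -330.123252
ŷ(86.2) = a + b·86.2 = -330.123252 + 17.613987·86.2 = 1188.202428

1188.20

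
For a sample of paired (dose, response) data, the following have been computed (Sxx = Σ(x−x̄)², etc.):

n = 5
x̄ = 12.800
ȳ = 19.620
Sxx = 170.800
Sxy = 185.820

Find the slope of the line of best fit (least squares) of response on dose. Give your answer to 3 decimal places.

b = Sxy/Sxx = 185.82/170.8 = 1.087939

1.088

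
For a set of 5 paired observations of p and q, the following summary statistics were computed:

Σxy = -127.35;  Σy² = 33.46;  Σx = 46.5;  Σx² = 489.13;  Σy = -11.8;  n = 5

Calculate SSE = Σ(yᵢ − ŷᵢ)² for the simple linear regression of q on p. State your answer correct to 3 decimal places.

Sxx = Σx² − (Σx)²/n = 489.13 − 432.45 = 56.68
Sxy = Σxy − (Σx)(Σy)/n = -127.35 − (-109.74) = -17.61
Syy = Σy² − (Σy)²/n = 33.46 − 27.848 = 5.612
b = Sxy/Sxx = -17.61/56.68 = -0.310692
SSE = Syy − b·Sxy = 5.612 − (-0.310692)·(-17.61) = 0.140721

0.141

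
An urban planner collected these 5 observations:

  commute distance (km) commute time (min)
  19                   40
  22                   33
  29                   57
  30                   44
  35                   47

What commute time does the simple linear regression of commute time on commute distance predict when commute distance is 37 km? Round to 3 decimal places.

n = 5, Σx = 135, Σy = 221, Σxy = 6104, Σx² = 3811
Sxx = Σx² − (Σx)²/n = 3811 − 3645 = 166
Sxy = Σxy − (Σx)(Σy)/n = 6104 − 5967 = 137
b = Sxy/Sxx = 137/166 = 0.825301
a = ȳ − b·x̄ = 44.2 − 0.825301·27 = 21.916867
ŷ(37) = a + b·37 = 21.916867 + 0.825301·37 = 52.453012

52.453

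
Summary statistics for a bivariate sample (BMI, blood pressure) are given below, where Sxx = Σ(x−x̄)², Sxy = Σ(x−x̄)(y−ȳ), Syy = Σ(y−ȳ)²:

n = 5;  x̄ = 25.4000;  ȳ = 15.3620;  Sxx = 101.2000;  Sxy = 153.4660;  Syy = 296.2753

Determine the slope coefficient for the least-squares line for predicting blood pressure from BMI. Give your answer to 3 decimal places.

1.516

b = Sxy/Sxx = 153.466/101.2 = 1.516462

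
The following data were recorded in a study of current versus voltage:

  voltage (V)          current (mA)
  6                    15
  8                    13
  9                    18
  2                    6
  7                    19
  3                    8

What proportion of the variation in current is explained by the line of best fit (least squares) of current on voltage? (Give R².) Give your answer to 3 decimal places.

n = 6, Σx = 35, Σy = 79, Σxy = 525, Σx² = 243, Σy² = 1179
Sxx = Σx² − (Σx)²/n = 243 − 204.166667 = 38.833333
Sxy = Σxy − (Σx)(Σy)/n = 525 − 460.833333 = 64.166667
Syy = Σy² − (Σy)²/n = 1179 − 1040.166667 = 138.833333
R² = Sxy²/(Sxx·Syy) = (64.166667)²/(38.833333·138.833333) = 0.763696

0.764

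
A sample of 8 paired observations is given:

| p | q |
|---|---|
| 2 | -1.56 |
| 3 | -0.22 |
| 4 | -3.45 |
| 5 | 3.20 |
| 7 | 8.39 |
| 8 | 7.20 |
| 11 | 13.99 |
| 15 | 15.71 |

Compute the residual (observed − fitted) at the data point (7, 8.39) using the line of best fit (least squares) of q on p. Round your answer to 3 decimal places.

2.791

n = 8, Σx = 55, Σy = 43.26, Σxy = 504.29, Σx² = 513
Sxx = Σx² − (Σx)²/n = 513 − 378.125 = 134.875
Sxy = Σxy − (Σx)(Σy)/n = 504.29 − 297.4125 = 206.8775
b = Sxy/Sxx = 206.8775/134.875 = 1.533846
a = ȳ − b·x̄ = 5.4075 − 1.533846·6.875 = -5.137692
ŷ(7) = -5.137692 + 1.533846·7 = 5.599231
residual = y − ŷ = 8.39 − 5.599231 = 2.790769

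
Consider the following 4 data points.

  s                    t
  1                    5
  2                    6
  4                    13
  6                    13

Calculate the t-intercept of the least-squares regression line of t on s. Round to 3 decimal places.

n = 4, Σx = 13, Σy = 37, Σxy = 147, Σx² = 57
Sxx = Σx² − (Σx)²/n = 57 − 42.25 = 14.75
Sxy = Σxy − (Σx)(Σy)/n = 147 − 120.25 = 26.75
b = Sxy/Sxx = 26.75/14.75 = 1.813559
a = ȳ − b·x̄ = 9.25 − 1.813559·3.25 = 3.355932

3.356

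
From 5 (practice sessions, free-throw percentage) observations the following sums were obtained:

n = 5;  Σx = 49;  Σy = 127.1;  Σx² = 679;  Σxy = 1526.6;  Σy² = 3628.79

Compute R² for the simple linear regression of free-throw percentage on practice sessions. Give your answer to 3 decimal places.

0.998

Sxx = Σx² − (Σx)²/n = 679 − 480.2 = 198.8
Sxy = Σxy − (Σx)(Σy)/n = 1526.6 − 1245.58 = 281.02
Syy = Σy² − (Σy)²/n = 3628.79 − 3230.882 = 397.908
R² = Sxy²/(Sxx·Syy) = (281.02)²/(198.8·397.908) = 0.998333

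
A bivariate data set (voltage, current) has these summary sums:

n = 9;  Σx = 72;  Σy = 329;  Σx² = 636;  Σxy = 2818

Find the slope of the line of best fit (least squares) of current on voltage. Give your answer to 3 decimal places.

3.100

Sxx = Σx² − (Σx)²/n = 636 − 576 = 60
Sxy = Σxy − (Σx)(Σy)/n = 2818 − 2632 = 186
b = Sxy/Sxx = 186/60 = 3.1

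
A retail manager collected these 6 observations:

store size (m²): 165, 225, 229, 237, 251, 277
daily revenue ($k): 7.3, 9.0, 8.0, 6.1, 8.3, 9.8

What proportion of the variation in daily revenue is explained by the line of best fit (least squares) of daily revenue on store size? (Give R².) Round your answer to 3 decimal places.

0.238

n = 6, Σx = 1384, Σy = 48.5, Σxy = 11305.1, Σx² = 326190, Σy² = 400.43
Sxx = Σx² − (Σx)²/n = 326190 − 319242.666667 = 6947.333333
Sxy = Σxy − (Σx)(Σy)/n = 11305.1 − 11187.333333 = 117.766667
Syy = Σy² − (Σy)²/n = 400.43 − 392.041667 = 8.388333
R² = Sxy²/(Sxx·Syy) = (117.766667)²/(6947.333333·8.388333) = 0.237986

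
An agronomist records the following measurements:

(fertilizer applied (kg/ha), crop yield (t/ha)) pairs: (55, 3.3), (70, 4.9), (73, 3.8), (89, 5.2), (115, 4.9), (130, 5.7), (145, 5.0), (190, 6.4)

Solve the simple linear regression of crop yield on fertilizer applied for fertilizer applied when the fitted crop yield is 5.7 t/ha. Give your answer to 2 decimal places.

n = 8, Σx = 867, Σy = 39.2, Σxy = 4510.2, Σx² = 108425
Sxx = Σx² − (Σx)²/n = 108425 − 93961.125 = 14463.875
Sxy = Σxy − (Σx)(Σy)/n = 4510.2 − 4248.3 = 261.9
b = Sxy/Sxx = 261.9/14463.875 = 0.018107
a = ȳ − b·x̄ = 4.9 − 0.018107·108.375 = 2.937634
Set a + b·x = 5.7: x = (5.7 − 2.937634) / 0.018107 = 152.556367

152.56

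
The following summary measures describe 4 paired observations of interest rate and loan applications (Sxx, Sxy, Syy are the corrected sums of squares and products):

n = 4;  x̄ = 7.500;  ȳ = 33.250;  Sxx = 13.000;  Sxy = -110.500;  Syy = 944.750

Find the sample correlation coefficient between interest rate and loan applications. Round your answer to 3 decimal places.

r = Sxy/√(Sxx·Syy) = -110.5/√(12281.75) = -110.5/110.823057 = -0.997085

-0.997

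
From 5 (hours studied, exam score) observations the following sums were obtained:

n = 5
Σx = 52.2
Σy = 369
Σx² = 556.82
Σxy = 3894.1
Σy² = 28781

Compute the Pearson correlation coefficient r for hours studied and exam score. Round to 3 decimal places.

Sxx = Σx² − (Σx)²/n = 556.82 − 544.968 = 11.852
Sxy = Σxy − (Σx)(Σy)/n = 3894.1 − 3852.36 = 41.74
Syy = Σy² − (Σy)²/n = 28781 − 27232.2 = 1548.8
r = Sxy/√(Sxx·Syy) = 41.74/√(18356.3776) = 41.74/135.485710 = 0.308077

0.308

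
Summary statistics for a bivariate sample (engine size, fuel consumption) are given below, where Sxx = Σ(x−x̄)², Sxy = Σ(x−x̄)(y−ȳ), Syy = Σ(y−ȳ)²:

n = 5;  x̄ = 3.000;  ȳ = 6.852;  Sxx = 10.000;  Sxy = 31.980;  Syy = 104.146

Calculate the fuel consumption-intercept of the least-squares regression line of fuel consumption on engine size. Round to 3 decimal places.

-2.742

b = Sxy/Sxx = 31.98/10 = 3.198
a = ȳ − b·x̄ = 6.852 − 3.198·3 = -2.742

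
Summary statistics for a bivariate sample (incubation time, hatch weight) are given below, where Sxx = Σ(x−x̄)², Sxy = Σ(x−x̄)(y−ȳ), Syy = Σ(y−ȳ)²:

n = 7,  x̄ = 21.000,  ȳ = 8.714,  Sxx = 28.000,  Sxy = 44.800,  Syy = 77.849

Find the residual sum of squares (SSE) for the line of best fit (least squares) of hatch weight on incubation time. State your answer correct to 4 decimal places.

b = Sxy/Sxx = 44.8/28 = 1.6
SSE = Syy − b·Sxy = 77.849 − 1.6·44.8 = 6.169

6.1690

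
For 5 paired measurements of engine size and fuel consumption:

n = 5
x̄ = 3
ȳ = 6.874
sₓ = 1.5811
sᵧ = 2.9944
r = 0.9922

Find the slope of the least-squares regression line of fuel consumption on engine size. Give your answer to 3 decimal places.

1.879

b = r · sᵧ/sₓ = 0.9922 · 2.9944/1.5811 = 1.879099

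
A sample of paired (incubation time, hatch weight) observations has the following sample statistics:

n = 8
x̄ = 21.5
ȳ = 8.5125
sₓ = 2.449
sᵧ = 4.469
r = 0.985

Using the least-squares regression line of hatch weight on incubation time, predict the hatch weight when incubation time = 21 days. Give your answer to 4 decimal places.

b = r · sᵧ/sₓ = 0.985 · 4.469/2.449 = 1.797454
a = ȳ − b·x̄ = 8.5125 − 1.797454·21.5 = -30.132762
ŷ(21) = a + b·21 = -30.132762 + 1.797454·21 = 7.613773

7.6138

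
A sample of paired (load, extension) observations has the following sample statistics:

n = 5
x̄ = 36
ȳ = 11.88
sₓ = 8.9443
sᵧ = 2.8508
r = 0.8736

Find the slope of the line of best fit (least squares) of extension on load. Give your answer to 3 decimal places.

b = r · sᵧ/sₓ = 0.8736 · 2.8508/8.9443 = 0.278441

0.278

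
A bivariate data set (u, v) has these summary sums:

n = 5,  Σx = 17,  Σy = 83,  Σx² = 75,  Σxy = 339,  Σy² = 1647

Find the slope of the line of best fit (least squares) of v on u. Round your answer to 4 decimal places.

Sxx = Σx² − (Σx)²/n = 75 − 57.8 = 17.2
Sxy = Σxy − (Σx)(Σy)/n = 339 − 282.2 = 56.8
b = Sxy/Sxx = 56.8/17.2 = 3.302326

3.3023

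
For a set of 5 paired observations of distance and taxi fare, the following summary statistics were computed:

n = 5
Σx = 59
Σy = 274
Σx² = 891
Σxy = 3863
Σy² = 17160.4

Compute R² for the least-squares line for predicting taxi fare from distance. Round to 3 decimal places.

0.949

Sxx = Σx² − (Σx)²/n = 891 − 696.2 = 194.8
Sxy = Σxy − (Σx)(Σy)/n = 3863 − 3233.2 = 629.8
Syy = Σy² − (Σy)²/n = 17160.4 − 15015.2 = 2145.2
R² = Sxy²/(Sxx·Syy) = (629.8)²/(194.8·2145.2) = 0.949180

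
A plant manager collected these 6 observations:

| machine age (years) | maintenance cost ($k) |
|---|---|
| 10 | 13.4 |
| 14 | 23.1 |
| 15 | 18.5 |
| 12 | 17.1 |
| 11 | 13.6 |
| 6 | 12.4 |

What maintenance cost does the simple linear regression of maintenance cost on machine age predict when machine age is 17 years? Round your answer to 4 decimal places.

n = 6, Σx = 68, Σy = 98.1, Σxy = 1164.1, Σx² = 822
Sxx = Σx² − (Σx)²/n = 822 − 770.666667 = 51.333333
Sxy = Σxy − (Σx)(Σy)/n = 1164.1 − 1111.8 = 52.3
b = Sxy/Sxx = 52.3/51.333333 = 1.018831
a = ȳ − b·x̄ = 16.35 − 1.018831·11.333333 = 4.803247
ŷ(17) = a + b·17 = 4.803247 + 1.018831·17 = 22.123377

22.1234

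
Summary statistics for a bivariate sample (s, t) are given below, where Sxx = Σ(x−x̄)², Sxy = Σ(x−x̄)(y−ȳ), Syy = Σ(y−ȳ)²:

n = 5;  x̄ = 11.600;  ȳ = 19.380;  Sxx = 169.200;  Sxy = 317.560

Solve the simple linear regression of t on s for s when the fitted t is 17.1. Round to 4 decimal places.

10.3852

b = Sxy/Sxx = 317.56/169.2 = 1.876832
a = ȳ − b·x̄ = 19.38 − 1.876832·11.6 = -2.391253
Set a + b·x = 17.1: x = (17.1 − (-2.391253)) / 1.876832 = 10.385187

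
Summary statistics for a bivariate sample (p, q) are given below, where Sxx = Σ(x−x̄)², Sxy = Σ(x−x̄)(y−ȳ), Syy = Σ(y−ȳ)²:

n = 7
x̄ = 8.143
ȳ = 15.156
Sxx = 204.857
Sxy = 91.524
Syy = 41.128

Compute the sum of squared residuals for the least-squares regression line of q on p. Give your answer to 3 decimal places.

b = Sxy/Sxx = 91.524/204.857 = 0.446770
SSE = Syy − b·Sxy = 41.128 − 0.446770·91.524 = 0.237805

0.238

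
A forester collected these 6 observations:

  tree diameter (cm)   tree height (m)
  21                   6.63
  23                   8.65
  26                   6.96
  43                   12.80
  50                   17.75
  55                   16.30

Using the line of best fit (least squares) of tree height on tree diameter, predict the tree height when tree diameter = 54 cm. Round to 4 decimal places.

n = 6, Σx = 218, Σy = 69.09, Σxy = 2853.54, Σx² = 9020
Sxx = Σx² − (Σx)²/n = 9020 − 7920.666667 = 1099.333333
Sxy = Σxy − (Σx)(Σy)/n = 2853.54 − 2510.27 = 343.27
b = Sxy/Sxx = 343.27/1099.333333 = 0.312253
a = ȳ − b·x̄ = 11.515 − 0.312253·36.333333 = 0.169812
ŷ(54) = a + b·54 = 0.169812 + 0.312253·54 = 17.031468

17.0315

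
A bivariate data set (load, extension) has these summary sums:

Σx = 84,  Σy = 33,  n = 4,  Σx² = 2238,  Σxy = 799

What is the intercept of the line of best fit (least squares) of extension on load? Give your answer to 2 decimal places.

3.55

Sxx = Σx² − (Σx)²/n = 2238 − 1764 = 474
Sxy = Σxy − (Σx)(Σy)/n = 799 − 693 = 106
b = Sxy/Sxx = 106/474 = 0.223629
a = ȳ − b·x̄ = 8.25 − 0.223629·21 = 3.553797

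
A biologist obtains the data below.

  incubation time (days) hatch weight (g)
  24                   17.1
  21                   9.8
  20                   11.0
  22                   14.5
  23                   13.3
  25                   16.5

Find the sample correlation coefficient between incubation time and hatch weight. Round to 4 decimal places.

0.8816

n = 6, Σx = 135, Σy = 82.2, Σxy = 1873.6, Σx² = 3055, Σy² = 1168.84
Sxx = Σx² − (Σx)²/n = 3055 − 3037.5 = 17.5
Sxy = Σxy − (Σx)(Σy)/n = 1873.6 − 1849.5 = 24.1
Syy = Σy² − (Σy)²/n = 1168.84 − 1126.14 = 42.7
r = Sxy/√(Sxx·Syy) = 24.1/√(747.25) = 24.1/27.335874 = 0.881625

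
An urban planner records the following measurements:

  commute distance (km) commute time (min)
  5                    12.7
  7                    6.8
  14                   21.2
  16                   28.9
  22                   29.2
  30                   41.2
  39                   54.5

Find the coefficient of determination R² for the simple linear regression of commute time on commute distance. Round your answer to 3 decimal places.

n = 7, Σx = 133, Σy = 194.5, Σxy = 4874.2, Σx² = 3431, Σy² = 7012.51
Sxx = Σx² − (Σx)²/n = 3431 − 2527 = 904
Sxy = Σxy − (Σx)(Σy)/n = 4874.2 − 3695.5 = 1178.7
Syy = Σy² − (Σy)²/n = 7012.51 − 5404.321429 = 1608.188571
R² = Sxy²/(Sxx·Syy) = (1178.7)²/(904·1608.188571) = 0.955655

0.956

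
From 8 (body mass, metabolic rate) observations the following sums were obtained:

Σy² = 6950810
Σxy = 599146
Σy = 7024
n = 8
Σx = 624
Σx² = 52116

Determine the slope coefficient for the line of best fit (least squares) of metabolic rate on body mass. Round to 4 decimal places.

Sxx = Σx² − (Σx)²/n = 52116 − 48672 = 3444
Sxy = Σxy − (Σx)(Σy)/n = 599146 − 547872 = 51274
b = Sxy/Sxx = 51274/3444 = 14.887921

14.8879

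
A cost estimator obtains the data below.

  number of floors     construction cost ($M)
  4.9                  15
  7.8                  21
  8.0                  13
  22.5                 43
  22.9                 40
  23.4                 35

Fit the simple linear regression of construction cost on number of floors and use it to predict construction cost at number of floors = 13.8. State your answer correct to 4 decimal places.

n = 6, Σx = 89.5, Σy = 167, Σxy = 3043.8, Σx² = 1727.07
Sxx = Σx² − (Σx)²/n = 1727.07 − 1335.041667 = 392.028333
Sxy = Σxy − (Σx)(Σy)/n = 3043.8 − 2491.083333 = 552.716667
b = Sxy/Sxx = 552.716667/392.028333 = 1.409890
a = ȳ − b·x̄ = 27.833333 − 1.409890·14.916667 = 6.802480
ŷ(13.8) = a + b·13.8 = 6.802480 + 1.409890·13.8 = 26.258957

26.2590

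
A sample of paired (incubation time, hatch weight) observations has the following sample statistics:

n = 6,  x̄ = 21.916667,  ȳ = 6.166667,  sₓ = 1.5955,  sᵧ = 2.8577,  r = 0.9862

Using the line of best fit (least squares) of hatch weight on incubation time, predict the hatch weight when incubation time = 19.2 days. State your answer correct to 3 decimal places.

b = r · sᵧ/sₓ = 0.9862 · 2.8577/1.5955 = 1.766383
a = ȳ − b·x̄ = 6.166667 − 1.766383·21.916667 = -32.546556
ŷ(19.2) = a + b·19.2 = -32.546556 + 1.766383·19.2 = 1.367993

1.368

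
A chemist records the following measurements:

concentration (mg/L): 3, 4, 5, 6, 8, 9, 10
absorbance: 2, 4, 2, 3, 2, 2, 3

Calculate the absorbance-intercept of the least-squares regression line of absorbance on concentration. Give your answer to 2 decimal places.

n = 7, Σx = 45, Σy = 18, Σxy = 114, Σx² = 331
Sxx = Σx² − (Σx)²/n = 331 − 289.285714 = 41.714286
Sxy = Σxy − (Σx)(Σy)/n = 114 − 115.714286 = -1.714286
b = Sxy/Sxx = -1.714286/41.714286 = -0.041096
a = ȳ − b·x̄ = 2.571429 − (-0.041096)·6.428571 = 2.835616

2.84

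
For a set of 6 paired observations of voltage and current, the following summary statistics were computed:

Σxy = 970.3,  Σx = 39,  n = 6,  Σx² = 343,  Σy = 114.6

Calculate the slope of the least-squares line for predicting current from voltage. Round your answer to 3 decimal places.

2.518

Sxx = Σx² − (Σx)²/n = 343 − 253.5 = 89.5
Sxy = Σxy − (Σx)(Σy)/n = 970.3 − 744.9 = 225.4
b = Sxy/Sxx = 225.4/89.5 = 2.518436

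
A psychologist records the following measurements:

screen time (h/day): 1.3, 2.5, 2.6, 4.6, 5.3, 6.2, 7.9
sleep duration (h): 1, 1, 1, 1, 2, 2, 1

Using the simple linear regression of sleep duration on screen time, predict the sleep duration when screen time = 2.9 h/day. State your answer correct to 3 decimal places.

n = 7, Σx = 30.4, Σy = 9, Σxy = 41.9, Σx² = 164.8
Sxx = Σx² − (Σx)²/n = 164.8 − 132.022857 = 32.777143
Sxy = Σxy − (Σx)(Σy)/n = 41.9 − 39.085714 = 2.814286
b = Sxy/Sxx = 2.814286/32.777143 = 0.085861
a = ȳ − b·x̄ = 1.285714 − 0.085861·4.342857 = 0.912831
ŷ(2.9) = a + b·2.9 = 0.912831 + 0.085861·2.9 = 1.161829

1.162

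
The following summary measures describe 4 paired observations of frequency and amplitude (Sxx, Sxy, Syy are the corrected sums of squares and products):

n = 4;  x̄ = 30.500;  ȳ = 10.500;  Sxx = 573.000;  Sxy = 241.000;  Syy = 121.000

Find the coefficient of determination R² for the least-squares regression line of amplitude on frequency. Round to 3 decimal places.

0.838

R² = Sxy²/(Sxx·Syy) = (241)²/(573·121) = 0.837711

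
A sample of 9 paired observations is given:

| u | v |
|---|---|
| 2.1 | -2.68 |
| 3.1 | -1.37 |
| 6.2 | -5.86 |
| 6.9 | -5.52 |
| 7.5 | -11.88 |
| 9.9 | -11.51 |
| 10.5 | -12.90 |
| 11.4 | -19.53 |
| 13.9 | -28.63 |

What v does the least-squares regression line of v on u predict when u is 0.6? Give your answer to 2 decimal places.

4.23

n = 9, Σx = 71.5, Σy = -99.88, Σxy = -1043.393, Σx² = 687.75
Sxx = Σx² − (Σx)²/n = 687.75 − 568.027778 = 119.722222
Sxy = Σxy − (Σx)(Σy)/n = -1043.393 − (-793.491111) = -249.901889
b = Sxy/Sxx = -249.901889/119.722222 = -2.087348
a = ȳ − b·x̄ = -11.097778 − (-2.087348)·7.944444 = 5.485039
ŷ(0.6) = a + b·0.6 = 5.485039 + (-2.087348)·0.6 = 4.232630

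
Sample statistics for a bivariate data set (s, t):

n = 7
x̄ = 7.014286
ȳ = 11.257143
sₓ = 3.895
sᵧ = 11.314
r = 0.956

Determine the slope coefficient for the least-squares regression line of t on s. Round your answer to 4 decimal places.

b = r · sᵧ/sₓ = 0.956 · 11.314/3.895 = 2.776941

2.7769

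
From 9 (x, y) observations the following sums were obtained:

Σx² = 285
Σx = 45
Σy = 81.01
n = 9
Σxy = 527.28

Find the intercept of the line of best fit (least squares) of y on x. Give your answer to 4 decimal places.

Sxx = Σx² − (Σx)²/n = 285 − 225 = 60
Sxy = Σxy − (Σx)(Σy)/n = 527.28 − 405.05 = 122.23
b = Sxy/Sxx = 122.23/60 = 2.037167
a = ȳ − b·x̄ = 9.001111 − 2.037167·5 = -1.184722

-1.1847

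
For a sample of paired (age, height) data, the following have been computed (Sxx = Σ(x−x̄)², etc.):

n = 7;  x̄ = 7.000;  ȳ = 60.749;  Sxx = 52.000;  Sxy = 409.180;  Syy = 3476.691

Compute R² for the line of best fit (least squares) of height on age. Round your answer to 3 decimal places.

0.926

R² = Sxy²/(Sxx·Syy) = (409.18)²/(52·3476.691) = 0.926103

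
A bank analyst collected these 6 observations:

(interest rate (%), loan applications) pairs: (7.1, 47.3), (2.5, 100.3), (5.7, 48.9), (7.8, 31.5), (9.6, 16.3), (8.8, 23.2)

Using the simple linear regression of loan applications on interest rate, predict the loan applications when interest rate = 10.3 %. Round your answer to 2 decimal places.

n = 6, Σx = 41.5, Σy = 267.5, Σxy = 1471.65, Σx² = 319.59
Sxx = Σx² − (Σx)²/n = 319.59 − 287.041667 = 32.548333
Sxy = Σxy − (Σx)(Σy)/n = 1471.65 − 1850.208333 = -378.558333
b = Sxy/Sxx = -378.558333/32.548333 = -11.630652
a = ȳ − b·x̄ = 44.583333 − (-11.630652)·6.916667 = 125.028675
ŷ(10.3) = a + b·10.3 = 125.028675 + (-11.630652)·10.3 = 5.232961

5.23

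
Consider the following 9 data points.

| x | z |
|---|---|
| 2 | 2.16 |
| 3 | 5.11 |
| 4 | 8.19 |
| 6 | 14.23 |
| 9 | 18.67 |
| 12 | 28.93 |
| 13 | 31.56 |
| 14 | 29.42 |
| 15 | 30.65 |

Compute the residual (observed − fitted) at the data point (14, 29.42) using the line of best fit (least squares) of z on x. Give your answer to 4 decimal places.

-1.6604

n = 9, Σx = 78, Σy = 168.92, Σxy = 1934.89, Σx² = 880
Sxx = Σx² − (Σx)²/n = 880 − 676 = 204
Sxy = Σxy − (Σx)(Σy)/n = 1934.89 − 1463.973333 = 470.916667
b = Sxy/Sxx = 470.916667/204 = 2.308415
a = ȳ − b·x̄ = 18.768889 − 2.308415·8.666667 = -1.237375
ŷ(14) = -1.237375 + 2.308415·14 = 31.080436
residual = y − ŷ = 29.42 − 31.080436 = -1.660436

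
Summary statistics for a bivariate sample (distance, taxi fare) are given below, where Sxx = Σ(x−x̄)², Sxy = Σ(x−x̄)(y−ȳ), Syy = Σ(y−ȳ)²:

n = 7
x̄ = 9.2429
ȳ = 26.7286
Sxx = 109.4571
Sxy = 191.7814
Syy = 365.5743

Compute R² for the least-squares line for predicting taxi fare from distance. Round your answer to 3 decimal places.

0.919

R² = Sxy²/(Sxx·Syy) = (191.7814)²/(109.4571·365.5743) = 0.919165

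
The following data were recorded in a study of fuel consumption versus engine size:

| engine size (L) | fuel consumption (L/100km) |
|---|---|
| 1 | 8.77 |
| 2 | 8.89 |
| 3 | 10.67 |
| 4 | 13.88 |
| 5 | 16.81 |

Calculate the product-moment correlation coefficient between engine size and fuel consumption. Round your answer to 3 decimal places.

0.958

n = 5, Σx = 15, Σy = 59.02, Σxy = 198.13, Σx² = 55, Σy² = 745.0244
Sxx = Σx² − (Σx)²/n = 55 − 45 = 10
Sxy = Σxy − (Σx)(Σy)/n = 198.13 − 177.06 = 21.07
Syy = Σy² − (Σy)²/n = 745.0244 − 696.67208 = 48.35232
r = Sxy/√(Sxx·Syy) = 21.07/√(483.5232) = 21.07/21.989161 = 0.958199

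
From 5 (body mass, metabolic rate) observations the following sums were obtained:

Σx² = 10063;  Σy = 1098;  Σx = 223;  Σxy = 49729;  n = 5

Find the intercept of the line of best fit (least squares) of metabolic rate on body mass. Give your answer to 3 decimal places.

-68.930

Sxx = Σx² − (Σx)²/n = 10063 − 9945.8 = 117.2
Sxy = Σxy − (Σx)(Σy)/n = 49729 − 48970.8 = 758.2
b = Sxy/Sxx = 758.2/117.2 = 6.469283
a = ȳ − b·x̄ = 219.6 − 6.469283·44.6 = -68.930034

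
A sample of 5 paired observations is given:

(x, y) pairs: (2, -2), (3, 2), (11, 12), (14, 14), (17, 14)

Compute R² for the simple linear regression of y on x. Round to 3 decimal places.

n = 5, Σx = 47, Σy = 40, Σxy = 568, Σx² = 619, Σy² = 544
Sxx = Σx² − (Σx)²/n = 619 − 441.8 = 177.2
Sxy = Σxy − (Σx)(Σy)/n = 568 − 376 = 192
Syy = Σy² − (Σy)²/n = 544 − 320 = 224
R² = Sxy²/(Sxx·Syy) = (192)²/(177.2·224) = 0.928733

0.929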